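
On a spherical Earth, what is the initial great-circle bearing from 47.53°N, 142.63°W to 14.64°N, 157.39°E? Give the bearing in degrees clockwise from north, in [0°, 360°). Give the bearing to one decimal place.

257.5°

Δλ = 157.39 − -142.63 = 300.02°; wrapped into (−180°, 180°]: -59.98°.
θ = atan2( sin Δλ · cos φ₂ , cos φ₁ · sin φ₂ − sin φ₁ · cos φ₂ · cos Δλ )
  = atan2(-0.83774, -0.18640) = -102.544° → normalised to [0°, 360°): 257.456°.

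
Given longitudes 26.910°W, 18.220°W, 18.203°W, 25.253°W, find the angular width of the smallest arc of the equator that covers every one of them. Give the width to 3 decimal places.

Sort the longitudes: -26.910°, -25.253°, -18.220°, -18.203°.
Eastward gaps between consecutive values (wrapping around): 1.657°, 7.033°, 0.017°, 351.293°.
Largest gap = 351.293° ⇒ minimal covering band is its complement: 360° − 351.293° = 8.707°.
Band runs from -26.910° eastward to -18.203°.

8.707°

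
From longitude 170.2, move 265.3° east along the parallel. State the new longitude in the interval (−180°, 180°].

Start at +170.2°; shift +265.3° → +435.5°.
+435.5° lies outside (−180°, 180°]; subtract 360° → +75.5°.

+75.5°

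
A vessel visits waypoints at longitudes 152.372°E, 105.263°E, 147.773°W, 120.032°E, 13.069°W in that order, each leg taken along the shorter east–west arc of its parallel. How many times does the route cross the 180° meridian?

2

Leg 1: +152.372° → +105.263°, shortest Δλ = -47.109° (west) — does not cross 180°.
Leg 2: +105.263° → -147.773°, shortest Δλ = 106.964° (east) — crosses 180°.
Leg 3: -147.773° → +120.032°, shortest Δλ = -92.195° (west) — crosses 180°.
Leg 4: +120.032° → -13.069°, shortest Δλ = -133.101° (west) — does not cross 180°.
Total crossings: 2.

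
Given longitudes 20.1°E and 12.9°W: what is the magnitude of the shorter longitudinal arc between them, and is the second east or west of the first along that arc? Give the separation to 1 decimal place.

33.0° west

Raw difference: -12.9 − 20.1 = -33.0°.
Normalise into (−180°, 180°]: -33.0° stays -33.0°.
Negative ⇒ the second point lies to the west; separation 33.0°.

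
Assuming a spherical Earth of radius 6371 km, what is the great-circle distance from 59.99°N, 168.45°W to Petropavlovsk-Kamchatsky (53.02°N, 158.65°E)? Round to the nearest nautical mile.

1153 nmi

Δλ = 158.65 − -168.45 = 327.10°; wrapped into (−180°, 180°]: -32.90°.
Δφ = 53.02 − 59.99 = -6.97°.
a = sin²(Δφ/2) + cos φ₁ · cos φ₂ · sin²(Δλ/2) = 0.027821.
c = 2·atan2(√a, √(1−a)) = 0.33516 rad → d = 6371·c ≈ 2135.30 km ≈ 1152.97 nmi.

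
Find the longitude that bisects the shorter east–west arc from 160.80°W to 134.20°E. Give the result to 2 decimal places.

Signed shortest Δλ from -160.80° to +134.20° is -65.00°.
Midpoint longitude = -160.80° + (-65.00°)/2 = -160.80° − 32.50° = -193.30°.
Normalise into (−180°, 180°]: +166.70°.
(The naïve average (-160.80 + +134.20)/2 = -13.3° is on the wrong side of the globe.)

166.70°E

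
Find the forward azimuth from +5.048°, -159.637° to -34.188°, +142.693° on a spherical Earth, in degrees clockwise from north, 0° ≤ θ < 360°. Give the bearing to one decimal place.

Δλ = 142.693 − -159.637 = 302.330°; wrapped into (−180°, 180°]: -57.670°.
θ = atan2( sin Δλ · cos φ₂ , cos φ₁ · sin φ₂ − sin φ₁ · cos φ₂ · cos Δλ )
  = atan2(-0.69897, -0.59866) = -130.580° → normalised to [0°, 360°): 229.420°.

229.4°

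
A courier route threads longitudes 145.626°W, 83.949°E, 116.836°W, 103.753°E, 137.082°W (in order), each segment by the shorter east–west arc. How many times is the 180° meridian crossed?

4

Leg 1: -145.626° → +83.949°, shortest Δλ = -130.425° (west) — crosses 180°.
Leg 2: +83.949° → -116.836°, shortest Δλ = 159.215° (east) — crosses 180°.
Leg 3: -116.836° → +103.753°, shortest Δλ = -139.411° (west) — crosses 180°.
Leg 4: +103.753° → -137.082°, shortest Δλ = 119.165° (east) — crosses 180°.
Total crossings: 4.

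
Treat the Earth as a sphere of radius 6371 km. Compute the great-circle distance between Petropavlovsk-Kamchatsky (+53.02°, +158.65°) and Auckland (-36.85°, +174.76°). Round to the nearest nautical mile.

Δλ = 174.76 − 158.65 = 16.11°.
Δφ = -36.85 − 53.02 = -89.87°.
a = sin²(Δφ/2) + cos φ₁ · cos φ₂ · sin²(Δλ/2) = 0.508317.
c = 2·atan2(√a, √(1−a)) = 1.58743 rad → d = 6371·c ≈ 10113.52 km ≈ 5460.86 nmi.

5461 nmi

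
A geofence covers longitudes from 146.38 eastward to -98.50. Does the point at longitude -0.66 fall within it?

Band width going east from +146.38° to -98.50°: ((-98.50 − 146.38) mod 360) = 115.12°.
Offset of -0.66° east of the west edge: ((-0.66 − 146.38) mod 360) = 212.96°.
212.96° > 115.12° ⇒ outside.

No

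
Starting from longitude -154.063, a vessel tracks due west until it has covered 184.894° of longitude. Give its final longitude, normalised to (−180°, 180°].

Start at -154.063°; shift −184.894° → -338.957°.
-338.957° lies outside (−180°, 180°]; add 360° → +21.043°.

+21.043°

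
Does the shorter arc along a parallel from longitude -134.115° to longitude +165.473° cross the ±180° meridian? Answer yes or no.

Yes

Naïve |165.473 − -134.115| = 299.588° > 180°, so the shorter arc goes the other way round — across 180°.
Signed shortest Δλ = ((165.473 − -134.115 + 180) mod 360) − 180 = -60.412°.
Going west by 60.412° from -134.115° passes through 180° before reaching +165.473°.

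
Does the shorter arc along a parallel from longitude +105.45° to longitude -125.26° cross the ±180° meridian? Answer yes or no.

Naïve |-125.26 − 105.45| = 230.71° > 180°, so the shorter arc goes the other way round — across 180°.
Signed shortest Δλ = ((-125.26 − 105.45 + 180) mod 360) − 180 = 129.29°.
Going east by 129.29° from +105.45° passes through 180° before reaching -125.26°.

Yes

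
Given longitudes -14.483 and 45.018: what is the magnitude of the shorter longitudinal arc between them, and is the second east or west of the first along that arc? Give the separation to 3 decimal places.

59.501° east

Raw difference: 45.018 − -14.483 = 59.501°.
Normalise into (−180°, 180°]: 59.501° stays 59.501°.
Positive ⇒ the second point lies to the east; separation 59.501°.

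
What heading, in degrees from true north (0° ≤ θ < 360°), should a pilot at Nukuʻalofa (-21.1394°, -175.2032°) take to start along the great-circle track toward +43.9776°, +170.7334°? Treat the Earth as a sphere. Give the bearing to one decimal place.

Δλ = 170.7334 − -175.2032 = 345.9366°; wrapped into (−180°, 180°]: -14.0634°.
θ = atan2( sin Δλ · cos φ₂ , cos φ₁ · sin φ₂ − sin φ₁ · cos φ₂ · cos Δλ )
  = atan2(-0.17486, 0.89939) = -11.002° → normalised to [0°, 360°): 348.998°.

349.0°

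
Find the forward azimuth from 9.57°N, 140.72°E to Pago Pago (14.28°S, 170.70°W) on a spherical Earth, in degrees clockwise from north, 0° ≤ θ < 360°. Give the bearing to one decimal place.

Δλ = -170.70 − 140.72 = -311.42°; wrapped into (−180°, 180°]: 48.58°.
θ = atan2( sin Δλ · cos φ₂ , cos φ₁ · sin φ₂ − sin φ₁ · cos φ₂ · cos Δλ )
  = atan2(0.72671, -0.34982) = 115.705° → normalised to [0°, 360°): 115.705°.

115.7°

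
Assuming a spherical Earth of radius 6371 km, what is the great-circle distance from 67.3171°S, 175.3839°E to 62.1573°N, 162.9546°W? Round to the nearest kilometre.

Δλ = -162.9546 − 175.3839 = -338.3385°; wrapped into (−180°, 180°]: 21.6615°.
Δφ = 62.1573 − -67.3171 = 129.4744°.
a = sin²(Δφ/2) + cos φ₁ · cos φ₂ · sin²(Δλ/2) = 0.824226.
c = 2·atan2(√a, √(1−a)) = 2.27635 rad → d = 6371·c ≈ 14502.60 km.

14503 km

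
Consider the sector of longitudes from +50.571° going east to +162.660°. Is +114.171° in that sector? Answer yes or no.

Band width going east from +50.571° to +162.660°: ((162.660 − 50.571) mod 360) = 112.089°.
Offset of +114.171° east of the west edge: ((114.171 − 50.571) mod 360) = 63.600°.
63.600° ≤ 112.089° ⇒ inside.

Yes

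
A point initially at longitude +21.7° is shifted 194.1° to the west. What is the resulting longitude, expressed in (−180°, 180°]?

-172.4°

Start at +21.7°; shift −194.1° → -172.4°.
-172.4° already lies in (−180°, 180°].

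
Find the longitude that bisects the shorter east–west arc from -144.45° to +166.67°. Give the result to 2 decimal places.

Signed shortest Δλ from -144.45° to +166.67° is -48.88°.
Midpoint longitude = -144.45° + (-48.88°)/2 = -144.45° − 24.44° = -168.89°.
(The naïve average (-144.45 + +166.67)/2 = 11.11° is on the wrong side of the globe.)

-168.89°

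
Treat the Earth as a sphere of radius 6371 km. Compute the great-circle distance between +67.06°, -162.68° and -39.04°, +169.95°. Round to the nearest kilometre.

12024 km

Δλ = 169.95 − -162.68 = 332.63°; wrapped into (−180°, 180°]: -27.37°.
Δφ = -39.04 − 67.06 = -106.10°.
a = sin²(Δφ/2) + cos φ₁ · cos φ₂ · sin²(Δλ/2) = 0.655602.
c = 2·atan2(√a, √(1−a)) = 1.88726 rad → d = 6371·c ≈ 12023.71 km.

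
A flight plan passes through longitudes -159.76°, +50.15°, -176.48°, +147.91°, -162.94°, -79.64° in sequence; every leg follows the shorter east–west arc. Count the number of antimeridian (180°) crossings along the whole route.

Leg 1: -159.76° → +50.15°, shortest Δλ = -150.09° (west) — crosses 180°.
Leg 2: +50.15° → -176.48°, shortest Δλ = 133.37° (east) — crosses 180°.
Leg 3: -176.48° → +147.91°, shortest Δλ = -35.61° (west) — crosses 180°.
Leg 4: +147.91° → -162.94°, shortest Δλ = 49.15° (east) — crosses 180°.
Leg 5: -162.94° → -79.64°, shortest Δλ = 83.3° (east) — does not cross 180°.
Total crossings: 4.

4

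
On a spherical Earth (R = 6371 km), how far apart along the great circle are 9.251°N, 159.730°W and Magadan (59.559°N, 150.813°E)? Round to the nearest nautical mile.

3745 nmi

Δλ = 150.813 − -159.730 = 310.543°; wrapped into (−180°, 180°]: -49.457°.
Δφ = 59.559 − 9.251 = 50.308°.
a = sin²(Δφ/2) + cos φ₁ · cos φ₂ · sin²(Δλ/2) = 0.268176.
c = 2·atan2(√a, √(1−a)) = 1.08869 rad → d = 6371·c ≈ 6936.03 km ≈ 3745.16 nmi.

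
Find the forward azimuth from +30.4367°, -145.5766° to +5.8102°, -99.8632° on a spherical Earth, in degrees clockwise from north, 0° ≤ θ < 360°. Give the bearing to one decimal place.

110.4°

Δλ = -99.8632 − -145.5766 = 45.7134°.
θ = atan2( sin Δλ · cos φ₂ , cos φ₁ · sin φ₂ − sin φ₁ · cos φ₂ · cos Δλ )
  = atan2(0.71218, -0.26462) = 110.383° → normalised to [0°, 360°): 110.383°.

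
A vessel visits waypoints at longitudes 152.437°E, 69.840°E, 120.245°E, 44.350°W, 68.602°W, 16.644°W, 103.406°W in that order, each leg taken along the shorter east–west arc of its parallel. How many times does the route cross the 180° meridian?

Leg 1: +152.437° → +69.840°, shortest Δλ = -82.597° (west) — does not cross 180°.
Leg 2: +69.840° → +120.245°, shortest Δλ = 50.405° (east) — does not cross 180°.
Leg 3: +120.245° → -44.350°, shortest Δλ = -164.595° (west) — does not cross 180°.
Leg 4: -44.350° → -68.602°, shortest Δλ = -24.252° (west) — does not cross 180°.
Leg 5: -68.602° → -16.644°, shortest Δλ = 51.958° (east) — does not cross 180°.
Leg 6: -16.644° → -103.406°, shortest Δλ = -86.762° (west) — does not cross 180°.
Total crossings: 0.

0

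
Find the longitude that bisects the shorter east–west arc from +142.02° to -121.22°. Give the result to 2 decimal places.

-169.60°

Signed shortest Δλ from +142.02° to -121.22° is +96.76°.
Midpoint longitude = +142.02° + (+96.76°)/2 = +142.02° + 48.38° = +190.40°.
Normalise into (−180°, 180°]: -169.60°.
(The naïve average (+142.02 + -121.22)/2 = 10.4° is on the wrong side of the globe.)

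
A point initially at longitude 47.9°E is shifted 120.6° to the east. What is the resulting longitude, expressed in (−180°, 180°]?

Start at +47.9°; shift +120.6° → +168.5°.
+168.5° already lies in (−180°, 180°].

168.5°E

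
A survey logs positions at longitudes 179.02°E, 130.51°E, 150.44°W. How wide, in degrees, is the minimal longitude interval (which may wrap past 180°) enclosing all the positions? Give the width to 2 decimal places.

79.05°

Sort the longitudes: -150.44°, +130.51°, +179.02°.
Eastward gaps between consecutive values (wrapping around): 280.95°, 48.51°, 30.54°.
Largest gap = 280.95° ⇒ minimal covering band is its complement: 360° − 280.95° = 79.05°.
Band runs from +130.51° eastward to -150.44°, crossing the antimeridian.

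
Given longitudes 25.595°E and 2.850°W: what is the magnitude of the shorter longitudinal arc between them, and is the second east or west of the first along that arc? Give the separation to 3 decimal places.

28.445° west

Raw difference: -2.850 − 25.595 = -28.445°.
Normalise into (−180°, 180°]: -28.445° stays -28.445°.
Negative ⇒ the second point lies to the west; separation 28.445°.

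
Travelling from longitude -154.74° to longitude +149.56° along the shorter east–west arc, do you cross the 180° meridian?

Yes

Naïve |149.56 − -154.74| = 304.3° > 180°, so the shorter arc goes the other way round — across 180°.
Signed shortest Δλ = ((149.56 − -154.74 + 180) mod 360) − 180 = -55.7°.
Going west by 55.7° from -154.74° passes through 180° before reaching +149.56°.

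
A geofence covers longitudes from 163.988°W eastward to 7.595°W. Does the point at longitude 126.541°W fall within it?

Yes

Band width going east from -163.988° to -7.595°: ((-7.595 − -163.988) mod 360) = 156.393°.
Offset of -126.541° east of the west edge: ((-126.541 − -163.988) mod 360) = 37.447°.
37.447° ≤ 156.393° ⇒ inside.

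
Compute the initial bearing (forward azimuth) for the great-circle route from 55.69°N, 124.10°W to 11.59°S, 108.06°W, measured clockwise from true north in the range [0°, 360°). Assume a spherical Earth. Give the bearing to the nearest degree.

Δλ = -108.06 − -124.10 = 16.04°.
θ = atan2( sin Δλ · cos φ₂ , cos φ₁ · sin φ₂ − sin φ₁ · cos φ₂ · cos Δλ )
  = atan2(0.27067, -0.89090) = 163.100° → normalised to [0°, 360°): 163.100°.

163°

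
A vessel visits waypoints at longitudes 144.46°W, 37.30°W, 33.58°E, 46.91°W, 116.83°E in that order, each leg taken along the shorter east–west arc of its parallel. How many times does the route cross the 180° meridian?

Leg 1: -144.46° → -37.30°, shortest Δλ = 107.16° (east) — does not cross 180°.
Leg 2: -37.30° → +33.58°, shortest Δλ = 70.88° (east) — does not cross 180°.
Leg 3: +33.58° → -46.91°, shortest Δλ = -80.49° (west) — does not cross 180°.
Leg 4: -46.91° → +116.83°, shortest Δλ = 163.74° (east) — does not cross 180°.
Total crossings: 0.

0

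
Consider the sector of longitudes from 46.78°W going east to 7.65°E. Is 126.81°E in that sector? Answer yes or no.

No

Band width going east from -46.78° to +7.65°: ((7.65 − -46.78) mod 360) = 54.43°.
Offset of +126.81° east of the west edge: ((126.81 − -46.78) mod 360) = 173.59°.
173.59° > 54.43° ⇒ outside.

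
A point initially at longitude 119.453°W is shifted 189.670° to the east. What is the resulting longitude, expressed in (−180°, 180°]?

70.217°E

Start at -119.453°; shift +189.670° → +70.217°.
+70.217° already lies in (−180°, 180°].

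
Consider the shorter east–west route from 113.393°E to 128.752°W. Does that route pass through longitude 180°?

Yes

Naïve |-128.752 − 113.393| = 242.145° > 180°, so the shorter arc goes the other way round — across 180°.
Signed shortest Δλ = ((-128.752 − 113.393 + 180) mod 360) − 180 = 117.855°.
Going east by 117.855° from +113.393° passes through 180° before reaching -128.752°.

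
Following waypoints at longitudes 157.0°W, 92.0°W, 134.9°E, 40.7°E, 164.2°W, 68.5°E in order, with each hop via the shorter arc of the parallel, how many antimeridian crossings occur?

3

Leg 1: -157.0° → -92.0°, shortest Δλ = 65.0° (east) — does not cross 180°.
Leg 2: -92.0° → +134.9°, shortest Δλ = -133.1° (west) — crosses 180°.
Leg 3: +134.9° → +40.7°, shortest Δλ = -94.2° (west) — does not cross 180°.
Leg 4: +40.7° → -164.2°, shortest Δλ = 155.1° (east) — crosses 180°.
Leg 5: -164.2° → +68.5°, shortest Δλ = -127.3° (west) — crosses 180°.
Total crossings: 3.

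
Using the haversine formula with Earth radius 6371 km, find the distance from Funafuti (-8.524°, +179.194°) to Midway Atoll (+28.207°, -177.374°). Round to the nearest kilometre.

Δλ = -177.374 − 179.194 = -356.568°; wrapped into (−180°, 180°]: 3.432°.
Δφ = 28.207 − -8.524 = 36.731°.
a = sin²(Δφ/2) + cos φ₁ · cos φ₂ · sin²(Δλ/2) = 0.100055.
c = 2·atan2(√a, √(1−a)) = 0.64369 rad → d = 6371·c ≈ 4100.92 km.

4101 km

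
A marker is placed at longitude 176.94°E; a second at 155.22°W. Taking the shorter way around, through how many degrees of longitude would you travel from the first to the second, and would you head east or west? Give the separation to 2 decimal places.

27.84° east

Raw difference: -155.22 − 176.94 = -332.16°.
Normalise into (−180°, 180°]: -332.16° + 360° = 27.84°.
Positive ⇒ the second point lies to the east; separation 27.84°.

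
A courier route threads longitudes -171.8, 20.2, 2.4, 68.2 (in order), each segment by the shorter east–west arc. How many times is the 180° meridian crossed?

Leg 1: -171.8° → +20.2°, shortest Δλ = -168.0° (west) — crosses 180°.
Leg 2: +20.2° → +2.4°, shortest Δλ = -17.8° (west) — does not cross 180°.
Leg 3: +2.4° → +68.2°, shortest Δλ = 65.8° (east) — does not cross 180°.
Total crossings: 1.

1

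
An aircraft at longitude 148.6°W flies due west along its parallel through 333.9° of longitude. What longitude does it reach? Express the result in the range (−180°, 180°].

Start at -148.6°; shift −333.9° → -482.5°.
-482.5° lies outside (−180°, 180°]; add 360° → -122.5°.

122.5°W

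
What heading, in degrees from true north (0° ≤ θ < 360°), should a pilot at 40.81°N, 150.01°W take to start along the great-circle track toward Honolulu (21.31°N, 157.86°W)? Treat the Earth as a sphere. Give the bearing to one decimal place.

201.2°

Δλ = -157.86 − -150.01 = -7.85°.
θ = atan2( sin Δλ · cos φ₂ , cos φ₁ · sin φ₂ − sin φ₁ · cos φ₂ · cos Δλ )
  = atan2(-0.12724, -0.32810) = -158.803° → normalised to [0°, 360°): 201.197°.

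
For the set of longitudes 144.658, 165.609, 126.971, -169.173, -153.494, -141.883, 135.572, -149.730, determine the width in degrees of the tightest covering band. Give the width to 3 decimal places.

91.146°

Sort the longitudes: -169.173°, -153.494°, -149.730°, -141.883°, +126.971°, +135.572°, +144.658°, +165.609°.
Eastward gaps between consecutive values (wrapping around): 15.679°, 3.764°, 7.847°, 268.854°, 8.601°, 9.086°, 20.951°, 25.218°.
Largest gap = 268.854° ⇒ minimal covering band is its complement: 360° − 268.854° = 91.146°.
Band runs from +126.971° eastward to -141.883°, crossing the antimeridian.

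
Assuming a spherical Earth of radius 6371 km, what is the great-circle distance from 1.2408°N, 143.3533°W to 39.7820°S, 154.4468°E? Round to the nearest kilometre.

Δλ = 154.4468 − -143.3533 = 297.8001°; wrapped into (−180°, 180°]: -62.1999°.
Δφ = -39.7820 − 1.2408 = -41.0228°.
a = sin²(Δφ/2) + cos φ₁ · cos φ₂ · sin²(Δλ/2) = 0.327764.
c = 2·atan2(√a, √(1−a)) = 1.21912 rad → d = 6371·c ≈ 7767.01 km.

7767 km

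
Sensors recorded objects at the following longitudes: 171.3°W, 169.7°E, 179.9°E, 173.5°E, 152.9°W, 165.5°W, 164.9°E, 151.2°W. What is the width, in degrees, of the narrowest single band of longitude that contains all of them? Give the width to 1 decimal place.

Sort the longitudes: -171.3°, -165.5°, -152.9°, -151.2°, +164.9°, +169.7°, +173.5°, +179.9°.
Eastward gaps between consecutive values (wrapping around): 5.8°, 12.6°, 1.7°, 316.1°, 4.8°, 3.8°, 6.4°, 8.8°.
Largest gap = 316.1° ⇒ minimal covering band is its complement: 360° − 316.1° = 43.9°.
Band runs from +164.9° eastward to -151.2°, crossing the antimeridian.

43.9°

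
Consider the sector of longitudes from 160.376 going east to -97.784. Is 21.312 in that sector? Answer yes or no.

No

Band width going east from +160.376° to -97.784°: ((-97.784 − 160.376) mod 360) = 101.840°.
Offset of +21.312° east of the west edge: ((21.312 − 160.376) mod 360) = 220.936°.
220.936° > 101.840° ⇒ outside.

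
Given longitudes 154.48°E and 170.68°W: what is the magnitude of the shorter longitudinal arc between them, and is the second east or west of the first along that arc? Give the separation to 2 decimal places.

Raw difference: -170.68 − 154.48 = -325.16°.
Normalise into (−180°, 180°]: -325.16° + 360° = 34.84°.
Positive ⇒ the second point lies to the east; separation 34.84°.

34.84° east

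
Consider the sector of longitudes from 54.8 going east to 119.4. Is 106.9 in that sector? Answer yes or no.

Band width going east from +54.8° to +119.4°: ((119.4 − 54.8) mod 360) = 64.6°.
Offset of +106.9° east of the west edge: ((106.9 − 54.8) mod 360) = 52.1°.
52.1° ≤ 64.6° ⇒ inside.

Yes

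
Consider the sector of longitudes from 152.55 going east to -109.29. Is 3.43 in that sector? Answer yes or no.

No

Band width going east from +152.55° to -109.29°: ((-109.29 − 152.55) mod 360) = 98.16°.
Offset of +3.43° east of the west edge: ((3.43 − 152.55) mod 360) = 210.88°.
210.88° > 98.16° ⇒ outside.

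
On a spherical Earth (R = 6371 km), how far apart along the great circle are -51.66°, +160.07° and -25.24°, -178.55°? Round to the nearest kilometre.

3450 km

Δλ = -178.55 − 160.07 = -338.62°; wrapped into (−180°, 180°]: 21.38°.
Δφ = -25.24 − -51.66 = 26.42°.
a = sin²(Δφ/2) + cos φ₁ · cos φ₂ · sin²(Δλ/2) = 0.071528.
c = 2·atan2(√a, √(1−a)) = 0.54149 rad → d = 6371·c ≈ 3449.82 km.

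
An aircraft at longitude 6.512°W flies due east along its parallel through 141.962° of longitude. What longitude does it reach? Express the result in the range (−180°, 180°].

135.450°E

Start at -6.512°; shift +141.962° → +135.450°.
+135.450° already lies in (−180°, 180°].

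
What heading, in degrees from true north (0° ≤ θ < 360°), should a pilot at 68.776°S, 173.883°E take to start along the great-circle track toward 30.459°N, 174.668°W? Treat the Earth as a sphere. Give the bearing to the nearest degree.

Δλ = -174.668 − 173.883 = -348.551°; wrapped into (−180°, 180°]: 11.449°.
θ = atan2( sin Δλ · cos φ₂ , cos φ₁ · sin φ₂ − sin φ₁ · cos φ₂ · cos Δλ )
  = atan2(0.17110, 0.97105) = 9.993° → normalised to [0°, 360°): 9.993°.

10°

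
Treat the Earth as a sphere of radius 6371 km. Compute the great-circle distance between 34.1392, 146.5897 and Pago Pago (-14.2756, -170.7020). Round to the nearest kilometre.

Δλ = -170.7020 − 146.5897 = -317.2917°; wrapped into (−180°, 180°]: 42.7083°.
Δφ = -14.2756 − 34.1392 = -48.4148°.
a = sin²(Δφ/2) + cos φ₁ · cos φ₂ · sin²(Δλ/2) = 0.274488.
c = 2·atan2(√a, √(1−a)) = 1.10288 rad → d = 6371·c ≈ 7026.47 km.

7026 km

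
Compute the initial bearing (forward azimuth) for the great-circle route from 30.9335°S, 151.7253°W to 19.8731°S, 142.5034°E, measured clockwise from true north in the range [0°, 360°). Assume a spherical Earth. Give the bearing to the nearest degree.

Δλ = 142.5034 − -151.7253 = 294.2287°; wrapped into (−180°, 180°]: -65.7713°.
θ = atan2( sin Δλ · cos φ₂ , cos φ₁ · sin φ₂ − sin φ₁ · cos φ₂ · cos Δλ )
  = atan2(-0.85761, -0.09320) = -96.202° → normalised to [0°, 360°): 263.798°.

264°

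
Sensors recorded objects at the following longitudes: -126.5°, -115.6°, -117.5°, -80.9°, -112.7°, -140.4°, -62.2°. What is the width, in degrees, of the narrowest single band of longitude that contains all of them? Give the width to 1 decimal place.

Sort the longitudes: -140.4°, -126.5°, -117.5°, -115.6°, -112.7°, -80.9°, -62.2°.
Eastward gaps between consecutive values (wrapping around): 13.9°, 9.0°, 1.9°, 2.9°, 31.8°, 18.7°, 281.8°.
Largest gap = 281.8° ⇒ minimal covering band is its complement: 360° − 281.8° = 78.2°.
Band runs from -140.4° eastward to -62.2°.

78.2°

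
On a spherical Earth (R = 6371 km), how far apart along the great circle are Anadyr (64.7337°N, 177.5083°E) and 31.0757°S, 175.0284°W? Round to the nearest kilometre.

Δλ = -175.0284 − 177.5083 = -352.5367°; wrapped into (−180°, 180°]: 7.4633°.
Δφ = -31.0757 − 64.7337 = -95.8094°.
a = sin²(Δφ/2) + cos φ₁ · cos φ₂ · sin²(Δλ/2) = 0.552158.
c = 2·atan2(√a, √(1−a)) = 1.67530 rad → d = 6371·c ≈ 10673.36 km.

10673 km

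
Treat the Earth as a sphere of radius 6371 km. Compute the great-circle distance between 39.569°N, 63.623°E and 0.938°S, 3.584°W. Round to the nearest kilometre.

Δλ = -3.584 − 63.623 = -67.207°.
Δφ = -0.938 − 39.569 = -40.507°.
a = sin²(Δφ/2) + cos φ₁ · cos φ₂ · sin²(Δλ/2) = 0.355918.
c = 2·atan2(√a, √(1−a)) = 1.27849 rad → d = 6371·c ≈ 8145.24 km.

8145 km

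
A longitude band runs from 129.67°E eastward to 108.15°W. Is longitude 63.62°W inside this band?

Band width going east from +129.67° to -108.15°: ((-108.15 − 129.67) mod 360) = 122.18°.
Offset of -63.62° east of the west edge: ((-63.62 − 129.67) mod 360) = 166.71°.
166.71° > 122.18° ⇒ outside.

No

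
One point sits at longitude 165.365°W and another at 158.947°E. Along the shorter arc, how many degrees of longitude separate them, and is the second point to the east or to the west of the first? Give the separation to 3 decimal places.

Raw difference: 158.947 − -165.365 = 324.312°.
Normalise into (−180°, 180°]: 324.312° − 360° = -35.688°.
Negative ⇒ the second point lies to the west; separation 35.688°.

35.688° west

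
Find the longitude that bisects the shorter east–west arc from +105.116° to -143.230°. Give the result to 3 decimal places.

Signed shortest Δλ from +105.116° to -143.230° is +111.654°.
Midpoint longitude = +105.116° + (+111.654°)/2 = +105.116° + 55.827° = +160.943°.
(The naïve average (+105.116 + -143.230)/2 = -19.057° is on the wrong side of the globe.)

+160.943°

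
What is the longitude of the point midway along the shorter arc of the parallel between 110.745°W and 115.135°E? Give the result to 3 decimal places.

177.805°W

Signed shortest Δλ from -110.745° to +115.135° is -134.120°.
Midpoint longitude = -110.745° + (-134.120°)/2 = -110.745° − 67.060° = -177.805°.
(The naïve average (-110.745 + +115.135)/2 = 2.195° is on the wrong side of the globe.)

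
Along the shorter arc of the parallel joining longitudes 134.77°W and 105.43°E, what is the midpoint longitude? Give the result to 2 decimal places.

165.33°E

Signed shortest Δλ from -134.77° to +105.43° is -119.80°.
Midpoint longitude = -134.77° + (-119.80°)/2 = -134.77° − 59.90° = -194.67°.
Normalise into (−180°, 180°]: +165.33°.
(The naïve average (-134.77 + +105.43)/2 = -14.67° is on the wrong side of the globe.)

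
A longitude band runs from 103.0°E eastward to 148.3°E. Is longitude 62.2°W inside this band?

No

Band width going east from +103.0° to +148.3°: ((148.3 − 103.0) mod 360) = 45.3°.
Offset of -62.2° east of the west edge: ((-62.2 − 103.0) mod 360) = 194.8°.
194.8° > 45.3° ⇒ outside.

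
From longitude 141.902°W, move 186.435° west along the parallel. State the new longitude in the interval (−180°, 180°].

31.663°E

Start at -141.902°; shift −186.435° → -328.337°.
-328.337° lies outside (−180°, 180°]; add 360° → +31.663°.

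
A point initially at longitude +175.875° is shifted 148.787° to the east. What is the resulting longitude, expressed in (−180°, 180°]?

Start at +175.875°; shift +148.787° → +324.662°.
+324.662° lies outside (−180°, 180°]; subtract 360° → -35.338°.

-35.338°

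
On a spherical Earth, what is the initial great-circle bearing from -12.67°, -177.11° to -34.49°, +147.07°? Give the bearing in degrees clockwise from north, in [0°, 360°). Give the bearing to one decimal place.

229.9°

Δλ = 147.07 − -177.11 = 324.18°; wrapped into (−180°, 180°]: -35.82°.
θ = atan2( sin Δλ · cos φ₂ , cos φ₁ · sin φ₂ − sin φ₁ · cos φ₂ · cos Δλ )
  = atan2(-0.48237, -0.40589) = -130.079° → normalised to [0°, 360°): 229.921°.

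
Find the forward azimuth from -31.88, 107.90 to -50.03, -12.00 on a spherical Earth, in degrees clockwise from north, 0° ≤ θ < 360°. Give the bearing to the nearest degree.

Δλ = -12.00 − 107.90 = -119.90°.
θ = atan2( sin Δλ · cos φ₂ , cos φ₁ · sin φ₂ − sin φ₁ · cos φ₂ · cos Δλ )
  = atan2(-0.55688, -0.81990) = -145.815° → normalised to [0°, 360°): 214.185°.

214°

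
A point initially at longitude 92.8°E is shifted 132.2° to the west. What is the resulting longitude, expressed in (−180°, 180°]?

Start at +92.8°; shift −132.2° → -39.4°.
-39.4° already lies in (−180°, 180°].

39.4°W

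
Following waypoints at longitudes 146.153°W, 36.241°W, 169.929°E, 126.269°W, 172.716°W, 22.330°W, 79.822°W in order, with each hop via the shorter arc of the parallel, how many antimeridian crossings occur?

2

Leg 1: -146.153° → -36.241°, shortest Δλ = 109.912° (east) — does not cross 180°.
Leg 2: -36.241° → +169.929°, shortest Δλ = -153.83° (west) — crosses 180°.
Leg 3: +169.929° → -126.269°, shortest Δλ = 63.802° (east) — crosses 180°.
Leg 4: -126.269° → -172.716°, shortest Δλ = -46.447° (west) — does not cross 180°.
Leg 5: -172.716° → -22.330°, shortest Δλ = 150.386° (east) — does not cross 180°.
Leg 6: -22.330° → -79.822°, shortest Δλ = -57.492° (west) — does not cross 180°.
Total crossings: 2.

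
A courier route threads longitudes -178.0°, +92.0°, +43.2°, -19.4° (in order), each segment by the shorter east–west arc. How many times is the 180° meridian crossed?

1

Leg 1: -178.0° → +92.0°, shortest Δλ = -90.0° (west) — crosses 180°.
Leg 2: +92.0° → +43.2°, shortest Δλ = -48.8° (west) — does not cross 180°.
Leg 3: +43.2° → -19.4°, shortest Δλ = -62.6° (west) — does not cross 180°.
Total crossings: 1.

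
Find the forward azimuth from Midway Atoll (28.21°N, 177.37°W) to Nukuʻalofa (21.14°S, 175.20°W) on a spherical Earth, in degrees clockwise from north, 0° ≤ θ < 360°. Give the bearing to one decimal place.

177.3°

Δλ = -175.20 − -177.37 = 2.17°.
θ = atan2( sin Δλ · cos φ₂ , cos φ₁ · sin φ₂ − sin φ₁ · cos φ₂ · cos Δλ )
  = atan2(0.03532, -0.75839) = 177.334° → normalised to [0°, 360°): 177.334°.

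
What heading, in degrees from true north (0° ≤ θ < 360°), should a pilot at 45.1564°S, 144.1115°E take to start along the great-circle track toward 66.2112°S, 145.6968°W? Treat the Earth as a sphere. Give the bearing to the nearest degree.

145°

Δλ = -145.6968 − 144.1115 = -289.8083°; wrapped into (−180°, 180°]: 70.1917°.
θ = atan2( sin Δλ · cos φ₂ , cos φ₁ · sin φ₂ − sin φ₁ · cos φ₂ · cos Δλ )
  = atan2(0.37950, -0.54834) = 145.313° → normalised to [0°, 360°): 145.313°.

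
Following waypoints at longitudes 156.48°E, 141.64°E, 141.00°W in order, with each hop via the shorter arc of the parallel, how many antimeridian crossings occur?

Leg 1: +156.48° → +141.64°, shortest Δλ = -14.84° (west) — does not cross 180°.
Leg 2: +141.64° → -141.00°, shortest Δλ = 77.36° (east) — crosses 180°.
Total crossings: 1.

1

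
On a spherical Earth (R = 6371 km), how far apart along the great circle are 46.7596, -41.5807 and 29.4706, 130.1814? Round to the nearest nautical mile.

Δλ = 130.1814 − -41.5807 = 171.7621°.
Δφ = 29.4706 − 46.7596 = -17.2890°.
a = sin²(Δφ/2) + cos φ₁ · cos φ₂ · sin²(Δλ/2) = 0.615934.
c = 2·atan2(√a, √(1−a)) = 1.80479 rad → d = 6371·c ≈ 11498.34 km ≈ 6208.61 nmi.

6209 nmi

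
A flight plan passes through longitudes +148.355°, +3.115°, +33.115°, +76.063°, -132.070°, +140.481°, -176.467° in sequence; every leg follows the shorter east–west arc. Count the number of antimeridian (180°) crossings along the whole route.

3

Leg 1: +148.355° → +3.115°, shortest Δλ = -145.24° (west) — does not cross 180°.
Leg 2: +3.115° → +33.115°, shortest Δλ = 30.0° (east) — does not cross 180°.
Leg 3: +33.115° → +76.063°, shortest Δλ = 42.948° (east) — does not cross 180°.
Leg 4: +76.063° → -132.070°, shortest Δλ = 151.867° (east) — crosses 180°.
Leg 5: -132.070° → +140.481°, shortest Δλ = -87.449° (west) — crosses 180°.
Leg 6: +140.481° → -176.467°, shortest Δλ = 43.052° (east) — crosses 180°.
Total crossings: 3.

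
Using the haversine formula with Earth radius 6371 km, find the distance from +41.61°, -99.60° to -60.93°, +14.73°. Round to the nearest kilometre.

Δλ = 14.73 − -99.60 = 114.33°.
Δφ = -60.93 − 41.61 = -102.54°.
a = sin²(Δφ/2) + cos φ₁ · cos φ₂ · sin²(Δλ/2) = 0.865036.
c = 2·atan2(√a, √(1−a)) = 2.38922 rad → d = 6371·c ≈ 15221.75 km.

15222 km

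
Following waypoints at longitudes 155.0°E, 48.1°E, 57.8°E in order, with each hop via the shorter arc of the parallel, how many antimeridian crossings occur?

Leg 1: +155.0° → +48.1°, shortest Δλ = -106.9° (west) — does not cross 180°.
Leg 2: +48.1° → +57.8°, shortest Δλ = 9.7° (east) — does not cross 180°.
Total crossings: 0.

0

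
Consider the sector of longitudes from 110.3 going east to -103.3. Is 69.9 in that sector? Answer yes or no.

No

Band width going east from +110.3° to -103.3°: ((-103.3 − 110.3) mod 360) = 146.4°.
Offset of +69.9° east of the west edge: ((69.9 − 110.3) mod 360) = 319.6°.
319.6° > 146.4° ⇒ outside.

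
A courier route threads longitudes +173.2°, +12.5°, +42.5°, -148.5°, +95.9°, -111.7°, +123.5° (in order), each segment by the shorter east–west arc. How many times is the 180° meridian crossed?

Leg 1: +173.2° → +12.5°, shortest Δλ = -160.7° (west) — does not cross 180°.
Leg 2: +12.5° → +42.5°, shortest Δλ = 30.0° (east) — does not cross 180°.
Leg 3: +42.5° → -148.5°, shortest Δλ = 169.0° (east) — crosses 180°.
Leg 4: -148.5° → +95.9°, shortest Δλ = -115.6° (west) — crosses 180°.
Leg 5: +95.9° → -111.7°, shortest Δλ = 152.4° (east) — crosses 180°.
Leg 6: -111.7° → +123.5°, shortest Δλ = -124.8° (west) — crosses 180°.
Total crossings: 4.

4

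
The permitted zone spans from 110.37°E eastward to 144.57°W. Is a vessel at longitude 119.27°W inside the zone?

Band width going east from +110.37° to -144.57°: ((-144.57 − 110.37) mod 360) = 105.06°.
Offset of -119.27° east of the west edge: ((-119.27 − 110.37) mod 360) = 130.36°.
130.36° > 105.06° ⇒ outside.

No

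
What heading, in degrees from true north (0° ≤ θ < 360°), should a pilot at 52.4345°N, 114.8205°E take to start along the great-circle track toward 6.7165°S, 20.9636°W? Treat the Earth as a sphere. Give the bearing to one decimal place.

Δλ = -20.9636 − 114.8205 = -135.7841°.
θ = atan2( sin Δλ · cos φ₂ , cos φ₁ · sin φ₂ − sin φ₁ · cos φ₂ · cos Δλ )
  = atan2(-0.69258, 0.49291) = -54.561° → normalised to [0°, 360°): 305.439°.

305.4°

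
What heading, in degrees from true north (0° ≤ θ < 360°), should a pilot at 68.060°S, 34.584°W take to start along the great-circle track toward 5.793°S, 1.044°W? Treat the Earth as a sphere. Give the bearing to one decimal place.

36.9°

Δλ = -1.044 − -34.584 = 33.540°.
θ = atan2( sin Δλ · cos φ₂ , cos φ₁ · sin φ₂ − sin φ₁ · cos φ₂ · cos Δλ )
  = atan2(0.54970, 0.73147) = 36.925° → normalised to [0°, 360°): 36.925°.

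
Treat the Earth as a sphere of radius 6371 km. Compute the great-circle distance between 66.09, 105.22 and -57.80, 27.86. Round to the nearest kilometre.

Δλ = 27.86 − 105.22 = -77.36°.
Δφ = -57.80 − 66.09 = -123.89°.
a = sin²(Δφ/2) + cos φ₁ · cos φ₂ · sin²(Δλ/2) = 0.863157.
c = 2·atan2(√a, √(1−a)) = 2.38374 rad → d = 6371·c ≈ 15186.82 km.

15187 km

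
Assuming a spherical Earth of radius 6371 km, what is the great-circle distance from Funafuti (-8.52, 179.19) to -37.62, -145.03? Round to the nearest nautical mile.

Δλ = -145.03 − 179.19 = -324.22°; wrapped into (−180°, 180°]: 35.78°.
Δφ = -37.62 − -8.52 = -29.10°.
a = sin²(Δφ/2) + cos φ₁ · cos φ₂ · sin²(Δλ/2) = 0.137034.
c = 2·atan2(√a, √(1−a)) = 0.75841 rad → d = 6371·c ≈ 4831.82 km ≈ 2608.97 nmi.

2609 nmi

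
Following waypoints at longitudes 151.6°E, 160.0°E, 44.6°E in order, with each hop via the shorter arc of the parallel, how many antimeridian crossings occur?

Leg 1: +151.6° → +160.0°, shortest Δλ = 8.4° (east) — does not cross 180°.
Leg 2: +160.0° → +44.6°, shortest Δλ = -115.4° (west) — does not cross 180°.
Total crossings: 0.

0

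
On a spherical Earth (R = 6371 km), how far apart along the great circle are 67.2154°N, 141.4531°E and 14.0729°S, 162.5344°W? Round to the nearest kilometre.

Δλ = -162.5344 − 141.4531 = -303.9875°; wrapped into (−180°, 180°]: 56.0125°.
Δφ = -14.0729 − 67.2154 = -81.2883°.
a = sin²(Δφ/2) + cos φ₁ · cos φ₂ · sin²(Δλ/2) = 0.507096.
c = 2·atan2(√a, √(1−a)) = 1.58499 rad → d = 6371·c ≈ 10097.96 km.

10098 km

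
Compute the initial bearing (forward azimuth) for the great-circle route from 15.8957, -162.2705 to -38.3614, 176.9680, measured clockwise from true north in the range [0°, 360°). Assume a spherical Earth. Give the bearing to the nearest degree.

Δλ = 176.9680 − -162.2705 = 339.2385°; wrapped into (−180°, 180°]: -20.7615°.
θ = atan2( sin Δλ · cos φ₂ , cos φ₁ · sin φ₂ − sin φ₁ · cos φ₂ · cos Δλ )
  = atan2(-0.27795, -0.79770) = -160.790° → normalised to [0°, 360°): 199.210°.

199°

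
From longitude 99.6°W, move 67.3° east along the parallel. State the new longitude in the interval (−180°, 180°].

Start at -99.6°; shift +67.3° → -32.3°.
-32.3° already lies in (−180°, 180°].

32.3°W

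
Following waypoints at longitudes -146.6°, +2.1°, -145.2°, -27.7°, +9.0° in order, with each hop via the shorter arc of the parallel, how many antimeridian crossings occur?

0

Leg 1: -146.6° → +2.1°, shortest Δλ = 148.7° (east) — does not cross 180°.
Leg 2: +2.1° → -145.2°, shortest Δλ = -147.3° (west) — does not cross 180°.
Leg 3: -145.2° → -27.7°, shortest Δλ = 117.5° (east) — does not cross 180°.
Leg 4: -27.7° → +9.0°, shortest Δλ = 36.7° (east) — does not cross 180°.
Total crossings: 0.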